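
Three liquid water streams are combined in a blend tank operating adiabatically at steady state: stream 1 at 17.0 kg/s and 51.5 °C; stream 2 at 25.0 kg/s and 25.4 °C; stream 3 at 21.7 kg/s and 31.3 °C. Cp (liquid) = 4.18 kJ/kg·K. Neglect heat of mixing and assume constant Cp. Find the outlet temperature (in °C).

No heat crosses the boundary, so H_out = H_in.
Σ ṁᵢCp,ᵢTᵢ = 17.0×4.18×51.5 + 25.0×4.18×25.4 + 21.7×4.18×31.3 = 9153
Σ ṁᵢCp,ᵢ = 17.0×4.18 + 25.0×4.18 + 21.7×4.18 = 266.27
T_out = 9153 / 266.27 = 34.375 °C

T_out = 34.4 °C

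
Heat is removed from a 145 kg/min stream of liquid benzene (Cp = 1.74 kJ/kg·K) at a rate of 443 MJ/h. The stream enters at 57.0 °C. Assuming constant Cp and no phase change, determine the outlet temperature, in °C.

T_out = 27.7 °C

Q = 443 MJ/h = 7383.3 kJ/min
ΔT = Q/(ṁ·Cp) = 7383.3/(145×1.74) = 29.264 K
T_out = 57.0 − 29.264 = 27.736 °C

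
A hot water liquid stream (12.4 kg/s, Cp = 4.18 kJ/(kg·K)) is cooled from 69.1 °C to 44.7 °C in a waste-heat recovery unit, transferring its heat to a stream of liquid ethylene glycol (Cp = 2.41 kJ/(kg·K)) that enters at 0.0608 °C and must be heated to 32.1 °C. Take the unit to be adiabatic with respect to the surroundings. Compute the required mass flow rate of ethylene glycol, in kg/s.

ṁ_c = 16.4 kg/s

Heat released by hot stream: Q = 12.4 × 4.18 × (69.1 − 44.7) = 1264.7 kJ/s
Energy balance on cold side (adiabatic exchanger): Q = ṁ_c·Cp_c·(T_c,out − T_c,in)
ṁ_c = 1264.7 / [2.41 × (32.1 − 0.0608)] = 16.379 kg/s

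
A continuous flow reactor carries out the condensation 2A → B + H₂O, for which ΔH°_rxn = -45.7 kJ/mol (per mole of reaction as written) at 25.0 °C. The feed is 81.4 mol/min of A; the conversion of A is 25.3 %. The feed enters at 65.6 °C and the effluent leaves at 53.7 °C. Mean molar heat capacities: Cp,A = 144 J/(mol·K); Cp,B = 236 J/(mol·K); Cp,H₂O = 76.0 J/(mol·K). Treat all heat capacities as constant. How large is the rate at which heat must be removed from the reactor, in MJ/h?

Q_out = 36.2 MJ/h

Extent of reaction ξ = 0.253 × 81.4 / 2 = 10.297 mol/min
Reaction term: ξ·ΔH°_rxn = 10.297 × -45.7 = -470.58 kJ/min
Sensible, feed 65.6→25 °C: -475.9 kJ/min
Outlet flows (mol/min): A 60.806, B 10.297, H₂O 10.297
Sensible, products 25→53.7 °C: 343.5 kJ/min
Q = ΔH = -602.97 kJ/min = -10.05 kW
Heat removed = 36.178 MJ/h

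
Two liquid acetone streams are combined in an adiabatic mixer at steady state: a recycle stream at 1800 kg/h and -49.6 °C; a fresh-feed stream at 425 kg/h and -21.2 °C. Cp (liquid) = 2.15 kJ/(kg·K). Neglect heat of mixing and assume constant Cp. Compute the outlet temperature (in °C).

Energy balance with Q = 0: Σ ṁᵢCp,ᵢ(T_out − Tᵢ) = 0
Σ ṁᵢCp,ᵢTᵢ = 1800×2.15×-49.6 + 425×2.15×-21.2 = -211320
Σ ṁᵢCp,ᵢ = 1800×2.15 + 425×2.15 = 4783.8
T_out = -211320 / 4783.8 = -44.175 °C

T_out = -44.2 °C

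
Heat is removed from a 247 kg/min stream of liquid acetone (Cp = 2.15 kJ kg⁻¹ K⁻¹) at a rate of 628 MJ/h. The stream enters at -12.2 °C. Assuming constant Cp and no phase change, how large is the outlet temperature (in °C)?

T_out = -31.9 °C

Q = 628 MJ/h = 10467 kJ/min
ΔT = Q/(ṁ·Cp) = 10467/(247×2.15) = 19.709 K
T_out = -12.2 − 19.709 = -31.909 °C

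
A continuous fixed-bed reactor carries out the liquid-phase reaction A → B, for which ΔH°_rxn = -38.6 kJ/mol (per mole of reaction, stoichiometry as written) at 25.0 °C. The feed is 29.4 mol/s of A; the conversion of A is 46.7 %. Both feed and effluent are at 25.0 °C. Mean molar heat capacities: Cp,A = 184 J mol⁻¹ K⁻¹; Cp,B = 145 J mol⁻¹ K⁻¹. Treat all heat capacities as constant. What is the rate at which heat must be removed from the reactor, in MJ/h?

Extent of reaction ξ = 0.467 × 29.4 = 13.73 mol/s
Reaction term: ξ·ΔH°_rxn = 13.73 × -38.6 = -529.97 kJ/s
Q = ΔH = -529.97 kJ/s = -529.97 kW
Heat removed = 1907.9 MJ/h

Q_out = 1910 MJ/h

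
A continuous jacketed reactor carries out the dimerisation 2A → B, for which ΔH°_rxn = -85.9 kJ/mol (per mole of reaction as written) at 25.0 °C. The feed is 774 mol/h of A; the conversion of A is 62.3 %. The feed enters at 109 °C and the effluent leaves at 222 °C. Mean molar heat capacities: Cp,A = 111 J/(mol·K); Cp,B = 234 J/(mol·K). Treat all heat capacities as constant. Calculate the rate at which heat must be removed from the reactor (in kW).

Extent of reaction ξ = 0.623 × 774 / 2 = 241.1 mol/h
Reaction term: ξ·ΔH°_rxn = 241.1 × -85.9 = -20711 kJ/h
Sensible, feed 109→25 °C: -7216.8 kJ/h
Outlet flows (mol/h): A 291.8, B 241.1
Sensible, products 25→222 °C: 17495 kJ/h
Q = ΔH = -10432 kJ/h = -2.8979 kW
Heat removed = 2.8979 kW

Q_out = 2.90 kW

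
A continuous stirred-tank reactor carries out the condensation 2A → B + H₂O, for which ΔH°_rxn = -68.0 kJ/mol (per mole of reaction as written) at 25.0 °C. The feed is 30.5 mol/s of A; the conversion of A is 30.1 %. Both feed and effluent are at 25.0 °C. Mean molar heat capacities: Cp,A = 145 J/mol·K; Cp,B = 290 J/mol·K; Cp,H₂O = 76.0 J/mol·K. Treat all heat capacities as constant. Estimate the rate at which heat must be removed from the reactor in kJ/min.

Q_out = 18700 kJ/min

Extent of reaction ξ = 0.301 × 30.5 / 2 = 4.5903 mol/s
Reaction term: ξ·ΔH°_rxn = 4.5903 × -68.0 = -312.14 kJ/s
Q = ΔH = -312.14 kJ/s = -312.14 kW
Heat removed = 18728 kJ/min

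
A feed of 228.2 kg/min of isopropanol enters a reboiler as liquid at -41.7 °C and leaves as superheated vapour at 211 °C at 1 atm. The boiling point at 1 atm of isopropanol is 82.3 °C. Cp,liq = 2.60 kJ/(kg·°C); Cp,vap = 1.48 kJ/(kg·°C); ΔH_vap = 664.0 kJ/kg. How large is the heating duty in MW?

liquid -41.7→82.3 °C: 322.4 kJ/kg
vaporisation at 82.3 °C: 664 kJ/kg
vapour 82.3→211 °C: 190.48 kJ/kg
Δh = 322.4 + 664 + 190.48 = 1176.9 kJ/kg
Q = ṁ·Δh = 228.2 kg/min × 1176.9 kJ/kg = 268560 kJ/min
|Q| = 4476.1 kW = 4.4761 MW

Q = 4.48 MW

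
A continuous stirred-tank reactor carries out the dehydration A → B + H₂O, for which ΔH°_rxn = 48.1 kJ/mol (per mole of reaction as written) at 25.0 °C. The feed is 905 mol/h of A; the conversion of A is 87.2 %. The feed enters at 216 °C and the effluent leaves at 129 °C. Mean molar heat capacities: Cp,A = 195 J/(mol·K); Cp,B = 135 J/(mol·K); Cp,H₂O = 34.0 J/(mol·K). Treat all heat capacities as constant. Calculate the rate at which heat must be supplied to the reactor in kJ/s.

Q_in = 5.69 kJ/s

Extent of reaction ξ = 0.872 × 905 = 789.16 mol/h
Reaction term: ξ·ΔH°_rxn = 789.16 × 48.1 = 37959 kJ/h
Sensible, feed 216→25 °C: -33707 kJ/h
Outlet flows (mol/h): A 115.84, B 789.16, H₂O 789.16
Sensible, products 25→129 °C: 16220 kJ/h
Q = ΔH = 20471 kJ/h = 5.6865 kW
Heat supplied = 5.6865 kJ/s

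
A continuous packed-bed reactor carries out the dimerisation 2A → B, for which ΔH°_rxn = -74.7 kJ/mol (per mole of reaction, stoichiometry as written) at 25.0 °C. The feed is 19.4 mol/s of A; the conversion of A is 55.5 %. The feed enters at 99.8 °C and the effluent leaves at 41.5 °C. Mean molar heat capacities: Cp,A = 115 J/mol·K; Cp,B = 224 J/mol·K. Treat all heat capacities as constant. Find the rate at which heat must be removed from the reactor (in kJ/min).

Extent of reaction ξ = 0.555 × 19.4 / 2 = 5.3835 mol/s
Reaction term: ξ·ΔH°_rxn = 5.3835 × -74.7 = -402.15 kJ/s
Sensible, feed 99.8→25 °C: -166.88 kJ/s
Outlet flows (mol/s): A 8.633, B 5.3835
Sensible, products 25→41.5 °C: 36.279 kJ/s
Q = ΔH = -532.75 kJ/s = -532.75 kW
Heat removed = 31965 kJ/min

Q_out = 32000 kJ/min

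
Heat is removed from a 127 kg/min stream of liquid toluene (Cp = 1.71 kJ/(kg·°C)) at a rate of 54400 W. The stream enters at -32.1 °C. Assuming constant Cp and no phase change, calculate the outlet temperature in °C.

T_out = -47.1 °C

Q = 54400 W = 3264 kJ/min
ΔT = Q/(ṁ·Cp) = 3264/(127×1.71) = 15.03 K
T_out = -32.1 − 15.03 = -47.13 °C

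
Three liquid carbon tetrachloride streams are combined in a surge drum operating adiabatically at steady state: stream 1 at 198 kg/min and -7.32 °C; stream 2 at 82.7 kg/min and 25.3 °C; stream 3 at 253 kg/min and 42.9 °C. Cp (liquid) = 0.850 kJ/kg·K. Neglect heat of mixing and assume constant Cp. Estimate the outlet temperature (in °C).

T_out = 21.5 °C

Adiabatic, steady state ⇒ Σ ṁᵢCp,ᵢ(T_out − Tᵢ) = 0
Σ ṁᵢCp,ᵢTᵢ = 198×0.850×-7.32 + 82.7×0.850×25.3 + 253×0.850×42.9 = 9772.2
Σ ṁᵢCp,ᵢ = 198×0.850 + 82.7×0.850 + 253×0.850 = 453.64
T_out = 9772.2 / 453.64 = 21.541 °C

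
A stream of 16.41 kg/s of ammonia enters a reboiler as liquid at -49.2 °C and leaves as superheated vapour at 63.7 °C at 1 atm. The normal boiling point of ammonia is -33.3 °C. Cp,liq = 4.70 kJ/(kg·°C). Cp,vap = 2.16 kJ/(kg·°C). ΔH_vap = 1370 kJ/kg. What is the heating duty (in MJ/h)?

liquid -49.2→-33.3 °C: 74.73 kJ/kg
vaporisation at -33.3 °C: 1370 kJ/kg
vapour -33.3→63.7 °C: 209.52 kJ/kg
Δh = 74.73 + 1370 + 209.52 = 1654.2 kJ/kg
Q = ṁ·Δh = 16.41 kg/s × 1654.2 kJ/kg = 27146 kJ/s
|Q| = 27146 kW = 97726 MJ/h

Q = 97700 MJ/h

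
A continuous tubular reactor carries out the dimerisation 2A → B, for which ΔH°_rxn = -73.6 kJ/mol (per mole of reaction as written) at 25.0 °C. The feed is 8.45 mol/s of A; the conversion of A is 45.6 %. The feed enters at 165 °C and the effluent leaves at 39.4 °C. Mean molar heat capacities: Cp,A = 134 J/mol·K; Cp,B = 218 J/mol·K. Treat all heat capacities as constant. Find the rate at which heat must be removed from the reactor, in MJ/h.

Extent of reaction ξ = 0.456 × 8.45 / 2 = 1.9266 mol/s
Reaction term: ξ·ΔH°_rxn = 1.9266 × -73.6 = -141.8 kJ/s
Sensible, feed 165→25 °C: -158.52 kJ/s
Outlet flows (mol/s): A 4.5968, B 1.9266
Sensible, products 25→39.4 °C: 14.918 kJ/s
Q = ΔH = -285.4 kJ/s = -285.4 kW
Heat removed = 1027.4 MJ/h

Q_out = 1030 MJ/h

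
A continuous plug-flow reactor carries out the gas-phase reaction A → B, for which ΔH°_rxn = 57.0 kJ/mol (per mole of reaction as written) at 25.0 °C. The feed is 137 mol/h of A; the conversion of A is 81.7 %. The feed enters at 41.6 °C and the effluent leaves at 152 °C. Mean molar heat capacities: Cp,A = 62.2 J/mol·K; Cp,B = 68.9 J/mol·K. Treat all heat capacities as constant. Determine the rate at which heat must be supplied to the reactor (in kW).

Extent of reaction ξ = 0.817 × 137 = 111.93 mol/h
Reaction term: ξ·ΔH°_rxn = 111.93 × 57.0 = 6380 kJ/h
Sensible, feed 41.6→25 °C: -141.46 kJ/h
Outlet flows (mol/h): A 25.071, B 111.93
Sensible, products 25→152 °C: 1177.5 kJ/h
Q = ΔH = 7416 kJ/h = 2.06 kW
Heat supplied = 2.06 kW

Q_in = 2.06 kW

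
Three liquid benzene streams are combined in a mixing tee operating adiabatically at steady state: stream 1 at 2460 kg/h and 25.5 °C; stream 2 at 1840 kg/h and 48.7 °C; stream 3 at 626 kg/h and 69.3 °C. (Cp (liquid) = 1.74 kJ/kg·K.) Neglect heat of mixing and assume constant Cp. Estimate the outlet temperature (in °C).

T_out = 39.7 °C

Energy balance with Q = 0: Σ ṁᵢCp,ᵢ(T_out − Tᵢ) = 0
Σ ṁᵢCp,ᵢTᵢ = 2460×1.74×25.5 + 1840×1.74×48.7 + 626×1.74×69.3 = 340550
Σ ṁᵢCp,ᵢ = 2460×1.74 + 1840×1.74 + 626×1.74 = 8571.2
T_out = 340550 / 8571.2 = 39.732 °C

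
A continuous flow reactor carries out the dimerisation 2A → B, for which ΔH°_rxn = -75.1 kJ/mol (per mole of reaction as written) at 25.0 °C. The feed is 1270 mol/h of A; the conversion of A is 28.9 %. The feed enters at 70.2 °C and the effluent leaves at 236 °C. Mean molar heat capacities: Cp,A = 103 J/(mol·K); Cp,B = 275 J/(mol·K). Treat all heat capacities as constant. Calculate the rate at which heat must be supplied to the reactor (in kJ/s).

Extent of reaction ξ = 0.289 × 1270 / 2 = 183.51 mol/h
Reaction term: ξ·ΔH°_rxn = 183.51 × -75.1 = -13782 kJ/h
Sensible, feed 70.2→25 °C: -5912.6 kJ/h
Outlet flows (mol/h): A 902.97, B 183.51
Sensible, products 25→236 °C: 30273 kJ/h
Q = ΔH = 10578 kJ/h = 2.9384 kW
Heat supplied = 2.9384 kJ/s

Q_in = 2.94 kJ/s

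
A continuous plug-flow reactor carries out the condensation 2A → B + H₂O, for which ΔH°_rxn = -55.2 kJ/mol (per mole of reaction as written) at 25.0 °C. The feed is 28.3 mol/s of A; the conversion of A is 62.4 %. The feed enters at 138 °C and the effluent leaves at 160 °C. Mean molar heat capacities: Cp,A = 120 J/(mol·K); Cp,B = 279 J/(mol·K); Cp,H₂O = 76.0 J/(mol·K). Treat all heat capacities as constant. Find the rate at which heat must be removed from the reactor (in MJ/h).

Q_out = 992 MJ/h

Extent of reaction ξ = 0.624 × 28.3 / 2 = 8.8296 mol/s
Reaction term: ξ·ΔH°_rxn = 8.8296 × -55.2 = -487.39 kJ/s
Sensible, feed 138→25 °C: -383.75 kJ/s
Outlet flows (mol/s): A 10.641, B 8.8296, H₂O 8.8296
Sensible, products 25→160 °C: 595.54 kJ/s
Q = ΔH = -275.6 kJ/s = -275.6 kW
Heat removed = 992.17 MJ/h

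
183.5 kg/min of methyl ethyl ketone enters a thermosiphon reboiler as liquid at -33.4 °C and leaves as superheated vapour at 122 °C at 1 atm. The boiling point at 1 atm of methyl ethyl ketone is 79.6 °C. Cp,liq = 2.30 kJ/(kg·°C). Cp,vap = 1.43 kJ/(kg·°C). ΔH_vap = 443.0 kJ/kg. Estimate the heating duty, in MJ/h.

Q = 8410 MJ/h

liquid -33.4→79.6 °C: 259.9 kJ/kg
vaporisation at 79.6 °C: 443 kJ/kg
vapour 79.6→122 °C: 60.632 kJ/kg
Δh = 259.9 + 443 + 60.632 = 763.53 kJ/kg
Q = ṁ·Δh = 183.5 kg/min × 763.53 kJ/kg = 140110 kJ/min
|Q| = 2335.1 kW = 8406.5 MJ/h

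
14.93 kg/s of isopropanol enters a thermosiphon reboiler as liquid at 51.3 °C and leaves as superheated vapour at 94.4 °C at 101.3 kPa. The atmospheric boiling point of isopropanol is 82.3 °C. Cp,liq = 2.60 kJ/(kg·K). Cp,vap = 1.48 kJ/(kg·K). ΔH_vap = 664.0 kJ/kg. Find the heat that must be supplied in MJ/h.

Q = 41000 MJ/h

liquid 51.3→82.3 °C: 80.6 kJ/kg
vaporisation at 82.3 °C: 664 kJ/kg
vapour 82.3→94.4 °C: 17.908 kJ/kg
Δh = 80.6 + 664 + 17.908 = 762.51 kJ/kg
Q = ṁ·Δh = 14.93 kg/s × 762.51 kJ/kg = 11384 kJ/s
|Q| = 11384 kW = 40983 MJ/h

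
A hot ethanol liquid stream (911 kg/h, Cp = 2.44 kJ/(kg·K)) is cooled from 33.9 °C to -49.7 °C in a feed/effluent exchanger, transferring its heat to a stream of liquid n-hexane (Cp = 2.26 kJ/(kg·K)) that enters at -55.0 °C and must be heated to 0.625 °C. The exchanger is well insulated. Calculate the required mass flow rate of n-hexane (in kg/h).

Heat released by hot stream: Q = 911 × 2.44 × (33.9 − -49.7) = 185830 kJ/h
Energy balance on cold side (adiabatic exchanger): Q = ṁ_c·Cp_c·(T_c,out − T_c,in)
ṁ_c = 185830 / [2.26 × (0.625 − -55.0)] = 1478.2 kg/h

ṁ_c = 1480 kg/h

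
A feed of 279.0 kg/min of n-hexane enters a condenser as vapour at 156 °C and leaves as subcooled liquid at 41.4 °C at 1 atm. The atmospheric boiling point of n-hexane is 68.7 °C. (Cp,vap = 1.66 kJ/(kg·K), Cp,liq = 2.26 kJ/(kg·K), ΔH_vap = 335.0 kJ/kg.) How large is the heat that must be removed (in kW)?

vapour 156→68.7 °C: -144.92 kJ/kg
condensation at 68.7 °C: -335 kJ/kg
liquid 68.7→41.4 °C: -61.698 kJ/kg
Δh = -144.92 + -335 + -61.698 = -541.62 kJ/kg
Q = ṁ·Δh = 279.0 kg/min × -541.62 kJ/kg = -151110 kJ/min
|Q| = 2518.5 kW

Q_c = 2520 kW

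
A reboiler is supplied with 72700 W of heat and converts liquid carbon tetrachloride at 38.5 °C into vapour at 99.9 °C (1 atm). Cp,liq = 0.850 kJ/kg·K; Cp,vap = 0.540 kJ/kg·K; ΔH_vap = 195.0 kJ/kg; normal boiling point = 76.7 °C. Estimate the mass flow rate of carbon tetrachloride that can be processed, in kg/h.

ṁ = 1090 kg/h

Δh = 0.850×(76.7−38.5) + 195.0 + 0.540×(99.9−76.7) = 240 kJ/kg
Q = 72700 W = 72.7 kJ/s = 261720 kJ/h
ṁ = Q/Δh = 261720 / 240 = 1090.5 kg/h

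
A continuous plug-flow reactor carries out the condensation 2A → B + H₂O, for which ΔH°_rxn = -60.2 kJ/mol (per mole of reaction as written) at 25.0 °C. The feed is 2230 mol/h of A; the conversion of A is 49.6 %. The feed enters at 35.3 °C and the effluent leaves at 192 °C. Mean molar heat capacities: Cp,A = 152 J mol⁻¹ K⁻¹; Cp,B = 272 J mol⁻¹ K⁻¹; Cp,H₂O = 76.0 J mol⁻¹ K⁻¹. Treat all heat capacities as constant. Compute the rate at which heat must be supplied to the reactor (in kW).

Extent of reaction ξ = 0.496 × 2230 / 2 = 553.04 mol/h
Reaction term: ξ·ΔH°_rxn = 553.04 × -60.2 = -33293 kJ/h
Sensible, feed 35.3→25 °C: -3491.3 kJ/h
Outlet flows (mol/h): A 1123.9, B 553.04, H₂O 553.04
Sensible, products 25→192 °C: 60670 kJ/h
Q = ΔH = 23886 kJ/h = 6.6349 kW
Heat supplied = 6.6349 kW

Q_in = 6.63 kW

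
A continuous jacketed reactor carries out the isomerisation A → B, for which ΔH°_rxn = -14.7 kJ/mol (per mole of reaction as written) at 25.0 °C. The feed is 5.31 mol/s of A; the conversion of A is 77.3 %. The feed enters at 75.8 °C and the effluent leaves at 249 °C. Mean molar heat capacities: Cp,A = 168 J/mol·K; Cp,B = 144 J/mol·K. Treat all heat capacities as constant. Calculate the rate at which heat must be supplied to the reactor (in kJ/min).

Q_in = 4330 kJ/min

Extent of reaction ξ = 0.773 × 5.31 = 4.1046 mol/s
Reaction term: ξ·ΔH°_rxn = 4.1046 × -14.7 = -60.338 kJ/s
Sensible, feed 75.8→25 °C: -45.318 kJ/s
Outlet flows (mol/s): A 1.2054, B 4.1046
Sensible, products 25→249 °C: 177.76 kJ/s
Q = ΔH = 72.104 kJ/s = 72.104 kW
Heat supplied = 4326.2 kJ/min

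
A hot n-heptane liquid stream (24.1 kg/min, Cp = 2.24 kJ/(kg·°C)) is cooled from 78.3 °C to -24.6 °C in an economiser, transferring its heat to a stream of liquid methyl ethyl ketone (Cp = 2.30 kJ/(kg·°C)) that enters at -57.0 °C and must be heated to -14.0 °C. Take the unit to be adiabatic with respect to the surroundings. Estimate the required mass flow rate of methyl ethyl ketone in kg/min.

ṁ_c = 56.2 kg/min

Heat released by hot stream: Q = 24.1 × 2.24 × (78.3 − -24.6) = 5555 kJ/min
Energy balance on cold side (adiabatic exchanger): Q = ṁ_c·Cp_c·(T_c,out − T_c,in)
ṁ_c = 5555 / [2.30 × (-14.0 − -57.0)] = 56.167 kg/min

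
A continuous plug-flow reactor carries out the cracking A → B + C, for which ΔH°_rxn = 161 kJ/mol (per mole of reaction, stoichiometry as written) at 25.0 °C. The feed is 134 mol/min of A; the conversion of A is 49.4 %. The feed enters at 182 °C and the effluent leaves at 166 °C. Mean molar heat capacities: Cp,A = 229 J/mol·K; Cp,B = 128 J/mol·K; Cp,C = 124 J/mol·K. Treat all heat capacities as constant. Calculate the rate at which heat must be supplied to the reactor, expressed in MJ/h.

Extent of reaction ξ = 0.494 × 134 = 66.196 mol/min
Reaction term: ξ·ΔH°_rxn = 66.196 × 161 = 10658 kJ/min
Sensible, feed 182→25 °C: -4817.7 kJ/min
Outlet flows (mol/min): A 67.804, B 66.196, C 66.196
Sensible, products 25→166 °C: 4541.4 kJ/min
Q = ΔH = 10381 kJ/min = 173.02 kW
Heat supplied = 622.88 MJ/h

Q_in = 623 MJ/h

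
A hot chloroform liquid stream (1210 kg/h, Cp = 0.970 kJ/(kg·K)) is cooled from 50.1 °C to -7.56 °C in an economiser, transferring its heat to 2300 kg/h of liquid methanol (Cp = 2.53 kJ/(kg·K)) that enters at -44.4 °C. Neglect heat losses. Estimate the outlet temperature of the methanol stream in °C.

Heat released by hot stream: Q = 1210 × 0.970 × (50.1 − -7.56) = 67676 kJ/h
Energy balance on cold side (adiabatic exchanger): Q = ṁ_c·Cp_c·(T_c,out − T_c,in)
T_c,out = -44.4 + 67676/(2300 × 2.53) = -32.77 °C

T_c,out = -32.8 °C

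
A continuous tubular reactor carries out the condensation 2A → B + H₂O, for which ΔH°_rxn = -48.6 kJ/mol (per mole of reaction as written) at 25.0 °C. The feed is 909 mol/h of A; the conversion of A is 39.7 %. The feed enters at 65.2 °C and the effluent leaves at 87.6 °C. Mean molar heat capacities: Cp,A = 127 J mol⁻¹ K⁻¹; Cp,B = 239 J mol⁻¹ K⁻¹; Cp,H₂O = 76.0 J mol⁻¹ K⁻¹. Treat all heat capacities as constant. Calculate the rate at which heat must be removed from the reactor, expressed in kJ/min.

Q_out = 91.6 kJ/min

Extent of reaction ξ = 0.397 × 909 / 2 = 180.44 mol/h
Reaction term: ξ·ΔH°_rxn = 180.44 × -48.6 = -8769.2 kJ/h
Sensible, feed 65.2→25 °C: -4640.8 kJ/h
Outlet flows (mol/h): A 548.13, B 180.44, H₂O 180.44
Sensible, products 25→87.6 °C: 7915.7 kJ/h
Q = ΔH = -5494.3 kJ/h = -1.5262 kW
Heat removed = 91.571 kJ/min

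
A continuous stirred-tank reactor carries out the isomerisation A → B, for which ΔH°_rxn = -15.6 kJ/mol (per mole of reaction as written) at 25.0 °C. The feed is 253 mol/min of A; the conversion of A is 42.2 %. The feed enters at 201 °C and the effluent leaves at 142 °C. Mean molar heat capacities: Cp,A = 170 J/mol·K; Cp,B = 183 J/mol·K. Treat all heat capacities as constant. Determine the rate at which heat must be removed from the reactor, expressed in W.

Extent of reaction ξ = 0.422 × 253 = 106.77 mol/min
Reaction term: ξ·ΔH°_rxn = 106.77 × -15.6 = -1665.5 kJ/min
Sensible, feed 201→25 °C: -7569.8 kJ/min
Outlet flows (mol/min): A 146.23, B 106.77
Sensible, products 25→142 °C: 5194.6 kJ/min
Q = ΔH = -4040.7 kJ/min = -67.346 kW
Heat removed = 67346 W

Q_out = 67300 W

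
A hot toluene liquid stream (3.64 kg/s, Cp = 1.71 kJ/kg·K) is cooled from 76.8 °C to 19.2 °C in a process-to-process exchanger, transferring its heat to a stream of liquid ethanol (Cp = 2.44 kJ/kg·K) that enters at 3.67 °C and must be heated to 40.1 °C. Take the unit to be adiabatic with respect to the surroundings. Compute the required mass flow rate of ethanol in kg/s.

Heat released by hot stream: Q = 3.64 × 1.71 × (76.8 − 19.2) = 358.53 kJ/s
Energy balance on cold side (adiabatic exchanger): Q = ṁ_c·Cp_c·(T_c,out − T_c,in)
ṁ_c = 358.53 / [2.44 × (40.1 − 3.67)] = 4.0334 kg/s

ṁ_c = 4.03 kg/s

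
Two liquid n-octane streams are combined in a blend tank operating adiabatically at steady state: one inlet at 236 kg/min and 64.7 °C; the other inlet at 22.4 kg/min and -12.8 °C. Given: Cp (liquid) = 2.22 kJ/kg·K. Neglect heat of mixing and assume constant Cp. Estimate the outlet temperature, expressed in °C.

Energy balance with Q = 0: Σ ṁᵢCp,ᵢ(T_out − Tᵢ) = 0
T_out = Σ ṁᵢCp,ᵢTᵢ / Σ ṁᵢCp,ᵢ
      = 33261 / 573.65 = 57.982 °C

T_out = 58.0 °C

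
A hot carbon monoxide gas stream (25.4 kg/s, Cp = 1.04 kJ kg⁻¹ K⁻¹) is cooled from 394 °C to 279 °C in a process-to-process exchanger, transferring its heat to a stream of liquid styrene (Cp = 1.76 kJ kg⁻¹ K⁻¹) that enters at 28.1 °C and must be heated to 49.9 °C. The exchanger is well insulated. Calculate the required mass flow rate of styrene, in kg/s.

Heat released by hot stream: Q = 25.4 × 1.04 × (394 − 279) = 3037.8 kJ/s
Energy balance on cold side (adiabatic exchanger): Q = ṁ_c·Cp_c·(T_c,out − T_c,in)
ṁ_c = 3037.8 / [1.76 × (49.9 − 28.1)] = 79.176 kg/s

ṁ_c = 79.2 kg/s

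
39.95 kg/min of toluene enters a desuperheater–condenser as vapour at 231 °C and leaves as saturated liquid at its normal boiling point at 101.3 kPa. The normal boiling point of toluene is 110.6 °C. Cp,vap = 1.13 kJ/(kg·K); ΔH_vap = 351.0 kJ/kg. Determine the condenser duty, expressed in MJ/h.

vapour 231→110.6 °C: -136.05 kJ/kg
condensation at 110.6 °C: -351 kJ/kg
Δh = -136.05 + -351 = -487.05 kJ/kg
Q = ṁ·Δh = 39.95 kg/min × -487.05 kJ/kg = -19458 kJ/min
|Q| = 324.3 kW = 1167.5 MJ/h

Q_c = 1170 MJ/h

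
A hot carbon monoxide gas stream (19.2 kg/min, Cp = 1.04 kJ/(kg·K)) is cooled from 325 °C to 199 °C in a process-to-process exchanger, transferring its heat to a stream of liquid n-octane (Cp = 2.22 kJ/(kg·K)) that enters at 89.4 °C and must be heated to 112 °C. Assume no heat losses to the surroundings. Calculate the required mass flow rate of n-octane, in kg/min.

Heat released by hot stream: Q = 19.2 × 1.04 × (325 − 199) = 2516 kJ/min
Energy balance on cold side (adiabatic exchanger): Q = ṁ_c·Cp_c·(T_c,out − T_c,in)
ṁ_c = 2516 / [2.22 × (112 − 89.4)] = 50.147 kg/min

ṁ_c = 50.1 kg/min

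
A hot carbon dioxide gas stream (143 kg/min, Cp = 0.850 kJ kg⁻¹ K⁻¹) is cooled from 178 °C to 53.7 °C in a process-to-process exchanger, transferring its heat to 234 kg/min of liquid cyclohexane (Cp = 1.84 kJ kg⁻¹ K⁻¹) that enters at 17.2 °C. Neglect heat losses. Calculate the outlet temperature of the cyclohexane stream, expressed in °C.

Heat released by hot stream: Q = 143 × 0.850 × (178 − 53.7) = 15109 kJ/min
Energy balance on cold side (adiabatic exchanger): Q = ṁ_c·Cp_c·(T_c,out − T_c,in)
T_c,out = 17.2 + 15109/(234 × 1.84) = 52.291 °C

T_c,out = 52.3 °C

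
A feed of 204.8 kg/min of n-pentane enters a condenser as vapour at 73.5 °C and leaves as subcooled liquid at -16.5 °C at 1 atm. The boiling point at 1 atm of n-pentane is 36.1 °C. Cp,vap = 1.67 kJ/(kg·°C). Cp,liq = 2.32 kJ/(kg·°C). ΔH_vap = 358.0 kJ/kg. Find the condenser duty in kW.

Q_c = 1850 kW

vapour 73.5→36.1 °C: -62.458 kJ/kg
condensation at 36.1 °C: -358 kJ/kg
liquid 36.1→-16.5 °C: -122.03 kJ/kg
Δh = -62.458 + -358 + -122.03 = -542.49 kJ/kg
Q = ṁ·Δh = 204.8 kg/min × -542.49 kJ/kg = -111100 kJ/min
|Q| = 1851.7 kW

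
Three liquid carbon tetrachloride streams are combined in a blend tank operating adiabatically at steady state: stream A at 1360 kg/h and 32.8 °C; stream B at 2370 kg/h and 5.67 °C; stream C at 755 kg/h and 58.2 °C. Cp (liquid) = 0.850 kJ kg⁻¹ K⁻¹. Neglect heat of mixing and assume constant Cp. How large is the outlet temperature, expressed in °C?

T_out = 22.7 °C

No heat crosses the boundary, so H_out = H_in.
T_out = Σ ṁᵢCp,ᵢTᵢ / Σ ṁᵢCp,ᵢ
      = 86689 / 3812.2 = 22.74 °C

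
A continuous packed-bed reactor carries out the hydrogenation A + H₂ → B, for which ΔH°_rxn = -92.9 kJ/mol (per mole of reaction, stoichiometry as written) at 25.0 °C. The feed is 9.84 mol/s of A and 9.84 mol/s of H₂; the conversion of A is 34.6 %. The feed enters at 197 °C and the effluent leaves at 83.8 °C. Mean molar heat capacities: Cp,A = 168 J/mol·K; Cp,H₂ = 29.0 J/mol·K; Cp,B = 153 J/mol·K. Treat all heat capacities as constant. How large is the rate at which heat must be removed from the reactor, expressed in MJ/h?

Q_out = 1960 MJ/h

Extent of reaction ξ = 0.346 × 9.84 = 3.4046 mol/s
Reaction term: ξ·ΔH°_rxn = 3.4046 × -92.9 = -316.29 kJ/s
Sensible, feed 197→25 °C: -333.42 kJ/s
Outlet flows (mol/s): A 6.4354, H₂ 6.4354, B 3.4046
Sensible, products 25→83.8 °C: 105.17 kJ/s
Q = ΔH = -544.54 kJ/s = -544.54 kW
Heat removed = 1960.3 MJ/h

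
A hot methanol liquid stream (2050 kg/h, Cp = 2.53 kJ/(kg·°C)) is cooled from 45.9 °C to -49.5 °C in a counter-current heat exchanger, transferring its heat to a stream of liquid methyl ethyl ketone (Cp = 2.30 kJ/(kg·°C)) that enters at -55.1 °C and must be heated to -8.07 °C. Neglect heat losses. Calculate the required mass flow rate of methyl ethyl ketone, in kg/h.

ṁ_c = 4570 kg/h

Heat released by hot stream: Q = 2050 × 2.53 × (45.9 − -49.5) = 494790 kJ/h
Energy balance on cold side (adiabatic exchanger): Q = ṁ_c·Cp_c·(T_c,out − T_c,in)
ṁ_c = 494790 / [2.30 × (-8.07 − -55.1)] = 4574.3 kg/h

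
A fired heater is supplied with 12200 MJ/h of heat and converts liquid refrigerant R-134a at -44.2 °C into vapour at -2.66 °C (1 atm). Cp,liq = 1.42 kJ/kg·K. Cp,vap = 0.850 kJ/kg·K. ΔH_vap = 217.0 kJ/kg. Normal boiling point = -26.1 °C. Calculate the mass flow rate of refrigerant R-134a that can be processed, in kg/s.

ṁ = 12.9 kg/s

Δh = 1.42×(-26.1−-44.2) + 217.0 + 0.850×(-2.66−-26.1) = 262.63 kJ/kg
Q = 12200 MJ/h = 3388.9 kJ/s = 3388.9 kJ/s
ṁ = Q/Δh = 3388.9 / 262.63 = 12.904 kg/s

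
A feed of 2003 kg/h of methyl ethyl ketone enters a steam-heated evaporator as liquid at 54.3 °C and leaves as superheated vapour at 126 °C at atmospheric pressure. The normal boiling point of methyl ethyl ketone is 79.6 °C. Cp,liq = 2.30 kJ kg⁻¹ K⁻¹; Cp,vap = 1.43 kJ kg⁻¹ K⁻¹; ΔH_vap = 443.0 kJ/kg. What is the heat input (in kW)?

liquid 54.3→79.6 °C: 58.19 kJ/kg
vaporisation at 79.6 °C: 443 kJ/kg
vapour 79.6→126 °C: 66.352 kJ/kg
Δh = 58.19 + 443 + 66.352 = 567.54 kJ/kg
Q = ṁ·Δh = 2003 kg/h × 567.54 kJ/kg = 1.1368e+06 kJ/h
|Q| = 315.77 kW

Q = 316 kW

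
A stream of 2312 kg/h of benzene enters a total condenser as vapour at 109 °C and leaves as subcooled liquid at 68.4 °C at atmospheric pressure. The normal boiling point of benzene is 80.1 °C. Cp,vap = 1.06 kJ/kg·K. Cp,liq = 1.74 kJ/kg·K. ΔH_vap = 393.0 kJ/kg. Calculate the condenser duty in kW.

Q_c = 285 kW

vapour 109→80.1 °C: -30.634 kJ/kg
condensation at 80.1 °C: -393 kJ/kg
liquid 80.1→68.4 °C: -20.358 kJ/kg
Δh = -30.634 + -393 + -20.358 = -443.99 kJ/kg
Q = ṁ·Δh = 2312 kg/h × -443.99 kJ/kg = -1.0265e+06 kJ/h
|Q| = 285.14 kW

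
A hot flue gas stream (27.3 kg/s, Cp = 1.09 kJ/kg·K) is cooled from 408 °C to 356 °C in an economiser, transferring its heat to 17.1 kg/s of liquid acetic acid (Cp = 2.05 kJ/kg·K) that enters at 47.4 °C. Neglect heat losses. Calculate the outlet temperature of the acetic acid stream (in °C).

T_c,out = 91.5 °C

Heat released by hot stream: Q = 27.3 × 1.09 × (408 − 356) = 1547.4 kJ/s
Energy balance on cold side (adiabatic exchanger): Q = ṁ_c·Cp_c·(T_c,out − T_c,in)
T_c,out = 47.4 + 1547.4/(17.1 × 2.05) = 91.541 °C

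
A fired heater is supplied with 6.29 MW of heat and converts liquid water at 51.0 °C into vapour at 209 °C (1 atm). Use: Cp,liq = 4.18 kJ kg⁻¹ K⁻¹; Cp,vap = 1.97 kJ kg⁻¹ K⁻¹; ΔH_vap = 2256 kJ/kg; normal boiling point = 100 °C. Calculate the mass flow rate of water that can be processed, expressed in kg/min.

ṁ = 141 kg/min

Δh = 4.18×(100−51.0) + 2256 + 1.97×(209−100) = 2675.6 kJ/kg
Q = 6.29 MW = 6290 kJ/s = 377400 kJ/min
ṁ = Q/Δh = 377400 / 2675.6 = 141.06 kg/min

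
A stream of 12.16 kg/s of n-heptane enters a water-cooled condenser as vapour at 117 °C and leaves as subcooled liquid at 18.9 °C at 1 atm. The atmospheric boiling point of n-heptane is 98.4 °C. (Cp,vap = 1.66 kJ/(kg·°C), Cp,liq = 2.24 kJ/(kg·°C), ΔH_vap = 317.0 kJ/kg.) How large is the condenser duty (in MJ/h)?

vapour 117→98.4 °C: -30.876 kJ/kg
condensation at 98.4 °C: -317 kJ/kg
liquid 98.4→18.9 °C: -178.08 kJ/kg
Δh = -30.876 + -317 + -178.08 = -525.96 kJ/kg
Q = ṁ·Δh = 12.16 kg/s × -525.96 kJ/kg = -6395.6 kJ/s
|Q| = 6395.6 kW = 23024 MJ/h

Q_c = 23000 MJ/h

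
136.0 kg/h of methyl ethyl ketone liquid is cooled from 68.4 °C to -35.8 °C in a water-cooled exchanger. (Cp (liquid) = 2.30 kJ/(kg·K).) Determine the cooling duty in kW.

Q = ṁ·Cp·ΔT = 136.0 × 2.30 × (-35.8 − 68.4) = -32594 kJ/h
Converting: 32594 / 3600 s = 9.0538 kW

Q_c = 9.05 kW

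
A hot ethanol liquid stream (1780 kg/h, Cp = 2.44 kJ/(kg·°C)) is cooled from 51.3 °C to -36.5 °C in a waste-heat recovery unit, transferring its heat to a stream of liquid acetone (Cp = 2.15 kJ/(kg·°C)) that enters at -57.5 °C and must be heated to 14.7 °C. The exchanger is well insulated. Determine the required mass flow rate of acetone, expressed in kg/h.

ṁ_c = 2460 kg/h

Heat released by hot stream: Q = 1780 × 2.44 × (51.3 − -36.5) = 381330 kJ/h
Energy balance on cold side (adiabatic exchanger): Q = ṁ_c·Cp_c·(T_c,out − T_c,in)
ṁ_c = 381330 / [2.15 × (14.7 − -57.5)] = 2456.6 kg/h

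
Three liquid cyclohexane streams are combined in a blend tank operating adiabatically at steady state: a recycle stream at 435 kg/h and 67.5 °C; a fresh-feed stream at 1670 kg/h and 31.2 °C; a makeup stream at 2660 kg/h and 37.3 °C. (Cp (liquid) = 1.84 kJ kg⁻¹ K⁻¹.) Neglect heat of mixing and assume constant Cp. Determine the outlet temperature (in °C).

Adiabatic, steady state ⇒ Σ ṁᵢCp,ᵢ(T_out − Tᵢ) = 0
T_out = Σ ṁᵢCp,ᵢTᵢ / Σ ṁᵢCp,ᵢ
      = 332460 / 8767.6 = 37.919 °C

T_out = 37.9 °C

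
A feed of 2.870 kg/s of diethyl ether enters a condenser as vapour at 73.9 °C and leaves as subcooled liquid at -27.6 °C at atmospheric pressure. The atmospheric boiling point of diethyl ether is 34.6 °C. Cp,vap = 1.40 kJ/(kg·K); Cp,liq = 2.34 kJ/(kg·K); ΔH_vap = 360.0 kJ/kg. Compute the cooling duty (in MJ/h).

Q_c = 5790 MJ/h

vapour 73.9→34.6 °C: -55.02 kJ/kg
condensation at 34.6 °C: -360 kJ/kg
liquid 34.6→-27.6 °C: -145.55 kJ/kg
Δh = -55.02 + -360 + -145.55 = -560.57 kJ/kg
Q = ṁ·Δh = 2.870 kg/s × -560.57 kJ/kg = -1608.8 kJ/s
|Q| = 1608.8 kW = 5791.8 MJ/h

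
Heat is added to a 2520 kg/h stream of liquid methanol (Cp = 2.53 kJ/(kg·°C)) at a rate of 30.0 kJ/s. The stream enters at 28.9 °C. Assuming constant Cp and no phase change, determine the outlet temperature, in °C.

T_out = 45.8 °C

Q = 30.0 kJ/s = 108000 kJ/h
ΔT = Q/(ṁ·Cp) = 108000/(2520×2.53) = 16.94 K
T_out = 28.9 + 16.94 = 45.84 °C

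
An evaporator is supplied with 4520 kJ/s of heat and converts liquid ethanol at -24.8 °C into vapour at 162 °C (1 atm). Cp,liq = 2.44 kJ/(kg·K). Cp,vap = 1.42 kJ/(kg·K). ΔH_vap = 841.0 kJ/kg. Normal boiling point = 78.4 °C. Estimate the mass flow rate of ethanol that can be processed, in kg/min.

ṁ = 224 kg/min

Δh = 2.44×(78.4−-24.8) + 841.0 + 1.42×(162−78.4) = 1211.5 kJ/kg
Q = 4520 kJ/s = 4520 kJ/s = 271200 kJ/min
ṁ = Q/Δh = 271200 / 1211.5 = 223.85 kg/min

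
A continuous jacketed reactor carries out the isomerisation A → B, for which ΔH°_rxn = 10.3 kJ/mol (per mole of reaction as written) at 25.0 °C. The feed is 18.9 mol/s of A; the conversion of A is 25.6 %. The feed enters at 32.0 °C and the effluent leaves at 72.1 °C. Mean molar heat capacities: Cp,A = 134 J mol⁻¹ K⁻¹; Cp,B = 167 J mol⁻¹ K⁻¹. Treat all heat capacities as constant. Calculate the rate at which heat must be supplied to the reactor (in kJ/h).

Extent of reaction ξ = 0.256 × 18.9 = 4.8384 mol/s
Reaction term: ξ·ΔH°_rxn = 4.8384 × 10.3 = 49.836 kJ/s
Sensible, feed 32.0→25 °C: -17.728 kJ/s
Outlet flows (mol/s): A 14.062, B 4.8384
Sensible, products 25→72.1 °C: 126.81 kJ/s
Q = ΔH = 158.91 kJ/s = 158.91 kW
Heat supplied = 572090 kJ/h

Q_in = 572000 kJ/h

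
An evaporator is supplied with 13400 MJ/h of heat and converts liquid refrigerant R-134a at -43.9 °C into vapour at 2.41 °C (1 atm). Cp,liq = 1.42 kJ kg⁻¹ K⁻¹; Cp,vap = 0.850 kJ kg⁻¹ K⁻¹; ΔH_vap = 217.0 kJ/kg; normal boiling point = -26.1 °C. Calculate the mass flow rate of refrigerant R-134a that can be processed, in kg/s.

ṁ = 14.0 kg/s

Δh = 1.42×(-26.1−-43.9) + 217.0 + 0.850×(2.41−-26.1) = 266.51 kJ/kg
Q = 13400 MJ/h = 3722.2 kJ/s = 3722.2 kJ/s
ṁ = Q/Δh = 3722.2 / 266.51 = 13.967 kg/s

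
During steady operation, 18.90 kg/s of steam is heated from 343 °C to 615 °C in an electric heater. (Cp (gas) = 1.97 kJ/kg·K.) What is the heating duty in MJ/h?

Q = 36500 MJ/h

Q = ṁ·Cp·ΔT = 18.90 × 1.97 × (615 − 343) = 10127 kJ/s
Heating duty = 36459 MJ/h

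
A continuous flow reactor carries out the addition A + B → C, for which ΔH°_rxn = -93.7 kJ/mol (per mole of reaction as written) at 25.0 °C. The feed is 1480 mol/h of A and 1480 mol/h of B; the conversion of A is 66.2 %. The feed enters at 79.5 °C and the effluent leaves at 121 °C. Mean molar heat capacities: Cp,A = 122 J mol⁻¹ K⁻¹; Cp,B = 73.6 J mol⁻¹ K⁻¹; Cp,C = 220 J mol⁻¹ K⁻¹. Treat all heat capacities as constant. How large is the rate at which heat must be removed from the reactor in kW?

Extent of reaction ξ = 0.662 × 1480 = 979.76 mol/h
Reaction term: ξ·ΔH°_rxn = 979.76 × -93.7 = -91804 kJ/h
Sensible, feed 79.5→25 °C: -15777 kJ/h
Outlet flows (mol/h): A 500.24, B 500.24, C 979.76
Sensible, products 25→121 °C: 30086 kJ/h
Q = ΔH = -77495 kJ/h = -21.526 kW
Heat removed = 21.526 kW

Q_out = 21.5 kW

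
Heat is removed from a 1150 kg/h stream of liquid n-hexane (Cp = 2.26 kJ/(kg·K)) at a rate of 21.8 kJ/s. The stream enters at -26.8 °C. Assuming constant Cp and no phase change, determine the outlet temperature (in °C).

Q = 21.8 kJ/s = 78480 kJ/h
ΔT = Q/(ṁ·Cp) = 78480/(1150×2.26) = 30.196 K
T_out = -26.8 − 30.196 = -56.996 °C

T_out = -57.0 °C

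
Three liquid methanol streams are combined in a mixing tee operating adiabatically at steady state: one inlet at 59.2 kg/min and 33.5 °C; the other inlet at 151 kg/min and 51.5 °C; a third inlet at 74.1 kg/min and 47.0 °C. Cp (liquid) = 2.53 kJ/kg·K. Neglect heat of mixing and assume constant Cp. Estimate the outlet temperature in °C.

Energy balance with Q = 0: Σ ṁᵢCp,ᵢ(T_out − Tᵢ) = 0
T_out = Σ ṁᵢCp,ᵢTᵢ / Σ ṁᵢCp,ᵢ
      = 33503 / 719.28 = 46.579 °C

T_out = 46.6 °C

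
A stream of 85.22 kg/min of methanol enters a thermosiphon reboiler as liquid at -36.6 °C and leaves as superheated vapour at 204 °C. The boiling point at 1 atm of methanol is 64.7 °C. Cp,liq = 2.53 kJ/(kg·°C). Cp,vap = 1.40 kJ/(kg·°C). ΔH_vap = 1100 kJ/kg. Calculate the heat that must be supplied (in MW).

Q = 2.20 MW

liquid -36.6→64.7 °C: 256.29 kJ/kg
vaporisation at 64.7 °C: 1100 kJ/kg
vapour 64.7→204 °C: 195.02 kJ/kg
Δh = 256.29 + 1100 + 195.02 = 1551.3 kJ/kg
Q = ṁ·Δh = 85.22 kg/min × 1551.3 kJ/kg = 132200 kJ/min
|Q| = 2203.4 kW = 2.2034 MW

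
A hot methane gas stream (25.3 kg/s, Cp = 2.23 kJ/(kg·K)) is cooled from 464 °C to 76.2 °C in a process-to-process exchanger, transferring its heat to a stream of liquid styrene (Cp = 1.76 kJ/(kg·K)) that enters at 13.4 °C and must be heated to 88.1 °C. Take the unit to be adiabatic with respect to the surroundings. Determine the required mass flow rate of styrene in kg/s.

ṁ_c = 166 kg/s

Heat released by hot stream: Q = 25.3 × 2.23 × (464 − 76.2) = 21879 kJ/s
Energy balance on cold side (adiabatic exchanger): Q = ṁ_c·Cp_c·(T_c,out − T_c,in)
ṁ_c = 21879 / [1.76 × (88.1 − 13.4)] = 166.42 kg/s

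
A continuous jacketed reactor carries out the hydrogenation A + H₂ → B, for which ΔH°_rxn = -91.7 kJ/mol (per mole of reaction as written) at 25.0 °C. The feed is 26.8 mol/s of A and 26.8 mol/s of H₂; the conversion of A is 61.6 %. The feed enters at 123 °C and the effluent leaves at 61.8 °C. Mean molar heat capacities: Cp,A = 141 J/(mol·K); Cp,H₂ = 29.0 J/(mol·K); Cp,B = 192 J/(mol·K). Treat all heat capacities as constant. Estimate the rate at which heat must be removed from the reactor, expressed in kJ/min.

Q_out = 107000 kJ/min

Extent of reaction ξ = 0.616 × 26.8 = 16.509 mol/s
Reaction term: ξ·ΔH°_rxn = 16.509 × -91.7 = -1513.9 kJ/s
Sensible, feed 123→25 °C: -446.49 kJ/s
Outlet flows (mol/s): A 10.291, H₂ 10.291, B 16.509
Sensible, products 25→61.8 °C: 181.03 kJ/s
Q = ΔH = -1779.3 kJ/s = -1779.3 kW
Heat removed = 106760 kJ/min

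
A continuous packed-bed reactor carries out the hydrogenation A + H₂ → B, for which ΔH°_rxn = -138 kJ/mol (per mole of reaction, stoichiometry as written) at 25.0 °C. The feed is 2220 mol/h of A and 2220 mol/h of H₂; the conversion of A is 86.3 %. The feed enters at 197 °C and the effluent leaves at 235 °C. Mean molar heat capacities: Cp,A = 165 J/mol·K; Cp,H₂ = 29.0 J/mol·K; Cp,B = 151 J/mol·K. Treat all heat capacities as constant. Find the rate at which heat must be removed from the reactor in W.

Q_out = 73700 W

Extent of reaction ξ = 0.863 × 2220 = 1915.9 mol/h
Reaction term: ξ·ΔH°_rxn = 1915.9 × -138 = -264390 kJ/h
Sensible, feed 197→25 °C: -74077 kJ/h
Outlet flows (mol/h): A 304.14, H₂ 304.14, B 1915.9
Sensible, products 25→235 °C: 73143 kJ/h
Q = ΔH = -265320 kJ/h = -73.701 kW
Heat removed = 73701 W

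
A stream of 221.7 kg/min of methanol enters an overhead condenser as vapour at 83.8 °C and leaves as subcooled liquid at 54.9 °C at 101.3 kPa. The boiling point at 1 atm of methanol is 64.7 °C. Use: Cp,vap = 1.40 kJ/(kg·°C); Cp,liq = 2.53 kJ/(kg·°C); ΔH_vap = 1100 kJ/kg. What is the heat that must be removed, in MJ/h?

Q_c = 15300 MJ/h

vapour 83.8→64.7 °C: -26.74 kJ/kg
condensation at 64.7 °C: -1100 kJ/kg
liquid 64.7→54.9 °C: -24.794 kJ/kg
Δh = -26.74 + -1100 + -24.794 = -1151.5 kJ/kg
Q = ṁ·Δh = 221.7 kg/min × -1151.5 kJ/kg = -255300 kJ/min
|Q| = 4254.9 kW = 15318 MJ/h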